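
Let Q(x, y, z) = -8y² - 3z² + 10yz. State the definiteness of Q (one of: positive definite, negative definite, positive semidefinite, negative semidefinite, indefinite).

indefinite

The symmetric matrix is A = [[0, 0, 0], [0, -8, 5], [0, 5, -3]].
Applying the same elementary operations to the rows and columns of A produces a congruent diagonal matrix with entries 0, -8, 1/8.
That gives 1 positive, 1 negative, 1 zero pivots.
Hence Q is indefinite.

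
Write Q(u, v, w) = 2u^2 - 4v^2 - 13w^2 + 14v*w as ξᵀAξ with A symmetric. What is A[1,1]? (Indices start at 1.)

2

The coefficient of u^2 in Q is 2, and that is exactly A[1,1].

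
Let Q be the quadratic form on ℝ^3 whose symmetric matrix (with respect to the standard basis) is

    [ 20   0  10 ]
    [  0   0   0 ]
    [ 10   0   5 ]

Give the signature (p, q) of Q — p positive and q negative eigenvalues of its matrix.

(1, 0)

Row-reducing A symmetrically gives the diagonal entries 20, 0, 0.
So there are 1 positive, 2 zero pivots.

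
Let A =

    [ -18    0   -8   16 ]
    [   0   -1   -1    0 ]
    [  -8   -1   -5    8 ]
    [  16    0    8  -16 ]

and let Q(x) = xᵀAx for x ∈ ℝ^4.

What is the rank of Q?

3

Symmetric row and column elimination reduces A to a congruent diagonal form with pivots -18, -1, -4/9, 0.
Counting signs: 3 negative, 1 zero.
The rank is the number of nonzero pivots: 3.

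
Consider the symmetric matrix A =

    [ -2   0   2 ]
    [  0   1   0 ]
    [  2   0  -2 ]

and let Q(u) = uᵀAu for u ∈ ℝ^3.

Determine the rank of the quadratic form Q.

2

Symmetric row and column elimination reduces A to a congruent diagonal form with pivots -2, 1, 0.
So there are 1 positive, 1 negative, 1 zero pivots.
The rank is the number of nonzero pivots: 2.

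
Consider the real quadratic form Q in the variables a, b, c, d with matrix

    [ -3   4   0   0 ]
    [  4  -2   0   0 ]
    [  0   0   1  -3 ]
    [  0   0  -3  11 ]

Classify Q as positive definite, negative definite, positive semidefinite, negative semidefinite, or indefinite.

indefinite

Applying the same elementary operations to the rows and columns of A produces a congruent diagonal matrix with entries -3, 10/3, 1, 2.
So there are 3 positive, 1 negative pivots.
Hence Q is indefinite.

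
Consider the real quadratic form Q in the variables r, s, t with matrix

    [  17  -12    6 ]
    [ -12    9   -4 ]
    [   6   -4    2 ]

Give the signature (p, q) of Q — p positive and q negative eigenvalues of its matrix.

Applying the same elementary operations to the rows and columns of A produces a congruent diagonal matrix with entries 17, 9/17, -2/9.
That gives 2 positive, 1 negative pivots.

(2, 1)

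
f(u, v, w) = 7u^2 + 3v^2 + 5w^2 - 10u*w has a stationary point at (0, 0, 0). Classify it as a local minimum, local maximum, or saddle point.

The Hessian at the origin is H = [[14, 0, -10], [0, 6, 0], [-10, 0, 10]].
Applying the same elementary operations to the rows and columns of H produces a congruent diagonal matrix with entries 14, 6, 20/7.
That gives 3 positive pivots.
H is positive definite, so the origin is a strict local minimum.

local minimum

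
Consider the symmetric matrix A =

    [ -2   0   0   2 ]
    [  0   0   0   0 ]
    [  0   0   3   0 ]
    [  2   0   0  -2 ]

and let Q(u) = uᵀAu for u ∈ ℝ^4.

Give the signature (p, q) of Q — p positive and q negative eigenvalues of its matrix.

Row-reducing A symmetrically gives the diagonal entries -2, 0, 3, 0.
So there are 1 positive, 1 negative, 2 zero pivots.

(1, 1)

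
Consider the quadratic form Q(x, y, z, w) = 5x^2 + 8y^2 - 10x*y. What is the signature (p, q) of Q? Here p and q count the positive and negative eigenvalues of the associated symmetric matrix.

(2, 0)

The associated matrix is A = [[5, -5, 0, 0], [-5, 8, 0, 0], [0, 0, 0, 0], [0, 0, 0, 0]].
Congruent diagonalization of A (simultaneous row and column reduction) yields pivots 5, 3, 0, 0.
So there are 2 positive, 2 zero pivots.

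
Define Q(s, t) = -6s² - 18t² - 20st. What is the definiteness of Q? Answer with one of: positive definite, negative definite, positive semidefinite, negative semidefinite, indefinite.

The symmetric matrix of Q is [[-6, -10], [-10, -18]].
For the 2×2 matrix [[-6, -10], [-10, -18]]: det = -6·-18 − (-10)² = 8, trace = -24.
det > 0 so both eigenvalues share the sign of the trace; trace = -24 < 0 ⇒ both negative.

negative definite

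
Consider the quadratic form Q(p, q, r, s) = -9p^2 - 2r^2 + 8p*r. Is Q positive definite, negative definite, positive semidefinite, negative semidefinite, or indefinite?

negative semidefinite

The associated matrix is A = [[-9, 0, 4, 0], [0, 0, 0, 0], [4, 0, -2, 0], [0, 0, 0, 0]].
Row-reducing A symmetrically gives the diagonal entries -9, 0, -2/9, 0.
So there are 2 negative, 2 zero pivots.
Hence Q is negative semidefinite.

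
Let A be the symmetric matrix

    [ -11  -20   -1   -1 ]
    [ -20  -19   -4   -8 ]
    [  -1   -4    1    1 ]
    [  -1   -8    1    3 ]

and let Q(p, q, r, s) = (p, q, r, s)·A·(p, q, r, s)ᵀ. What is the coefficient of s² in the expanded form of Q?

3

The coefficient of s² is the diagonal entry A[4,4] = 3.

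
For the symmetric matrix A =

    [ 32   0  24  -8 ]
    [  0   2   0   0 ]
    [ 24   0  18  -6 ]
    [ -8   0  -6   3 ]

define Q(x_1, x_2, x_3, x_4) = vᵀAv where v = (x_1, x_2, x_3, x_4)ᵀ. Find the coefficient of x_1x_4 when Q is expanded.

The coefficient of x_1x_4 is A[1,4] + A[4,1] = 2·(-8) = -16.

-16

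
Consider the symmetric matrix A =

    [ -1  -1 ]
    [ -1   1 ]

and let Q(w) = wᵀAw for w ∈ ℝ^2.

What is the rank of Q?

2

Congruent diagonalization of A (simultaneous row and column reduction) yields pivots -1, 2.
So there are 1 positive, 1 negative pivots.
The rank is the number of nonzero pivots: 2.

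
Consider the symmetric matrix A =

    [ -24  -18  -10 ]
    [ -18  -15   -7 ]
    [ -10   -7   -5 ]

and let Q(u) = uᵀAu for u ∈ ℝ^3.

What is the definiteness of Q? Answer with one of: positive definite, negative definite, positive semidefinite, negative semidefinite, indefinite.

Applying the same elementary operations to the rows and columns of A produces a congruent diagonal matrix with entries -24, -3/2, -2/3.
Counting signs: 3 negative.
Hence Q is negative definite.

negative definite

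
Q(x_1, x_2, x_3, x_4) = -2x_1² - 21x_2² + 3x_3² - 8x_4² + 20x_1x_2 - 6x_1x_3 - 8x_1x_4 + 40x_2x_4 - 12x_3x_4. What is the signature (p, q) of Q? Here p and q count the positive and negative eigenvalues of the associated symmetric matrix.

The symmetric matrix is A = [[-2, 10, -3, -4], [10, -21, 0, 20], [-3, 0, 3, -6], [-4, 20, -6, -8]].
Symmetric row and column elimination reduces A to a congruent diagonal form with pivots -2, 29, -15/58, 0.
So there are 1 positive, 2 negative, 1 zero pivots.

(1, 2)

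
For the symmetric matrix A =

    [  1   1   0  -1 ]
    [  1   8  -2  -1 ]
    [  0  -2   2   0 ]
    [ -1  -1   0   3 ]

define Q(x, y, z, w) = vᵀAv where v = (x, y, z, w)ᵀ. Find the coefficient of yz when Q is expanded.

-4

The coefficient of yz is A[2,3] + A[3,2] = 2·(-2) = -4.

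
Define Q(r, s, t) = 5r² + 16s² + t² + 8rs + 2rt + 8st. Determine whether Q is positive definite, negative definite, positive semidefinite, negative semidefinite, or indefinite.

positive semidefinite

Write A = [[5, 4, 1], [4, 16, 4], [1, 4, 1]].
Congruent diagonalization of A (simultaneous row and column reduction) yields pivots 5, 64/5, 0.
That gives 2 positive, 1 zero pivots.
Hence Q is positive semidefinite.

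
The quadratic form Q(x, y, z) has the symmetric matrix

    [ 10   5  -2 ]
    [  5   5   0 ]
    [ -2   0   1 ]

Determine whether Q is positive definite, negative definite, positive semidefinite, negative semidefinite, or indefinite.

Applying the same elementary operations to the rows and columns of A produces a congruent diagonal matrix with entries 10, 5/2, 1/5.
So there are 3 positive pivots.
Hence Q is positive definite.

positive definite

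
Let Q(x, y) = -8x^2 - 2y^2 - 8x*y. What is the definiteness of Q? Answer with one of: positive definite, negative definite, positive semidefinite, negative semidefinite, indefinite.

negative semidefinite

The symmetric matrix is A = [[-8, -4], [-4, -2]].
Symmetric row and column elimination reduces A to a congruent diagonal form with pivots -8, 0.
So there are 1 negative, 1 zero pivots.
Hence Q is negative semidefinite.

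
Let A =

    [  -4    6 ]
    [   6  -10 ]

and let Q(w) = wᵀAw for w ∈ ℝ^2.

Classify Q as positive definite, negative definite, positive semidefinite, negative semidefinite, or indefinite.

For the 2×2 matrix [[-4, 6], [6, -10]]: det = -4·-10 − (6)² = 4, trace = -14.
det > 0 so both eigenvalues share the sign of the trace; trace = -14 < 0 ⇒ both negative.

negative definite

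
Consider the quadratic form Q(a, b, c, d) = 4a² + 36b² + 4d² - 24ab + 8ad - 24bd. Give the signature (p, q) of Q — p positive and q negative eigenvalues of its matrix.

The associated matrix is A = [[4, -12, 0, 4], [-12, 36, 0, -12], [0, 0, 0, 0], [4, -12, 0, 4]].
Congruent diagonalization of A (simultaneous row and column reduction) yields pivots 4, 0, 0, 0.
Counting signs: 1 positive, 3 zero.

(1, 0)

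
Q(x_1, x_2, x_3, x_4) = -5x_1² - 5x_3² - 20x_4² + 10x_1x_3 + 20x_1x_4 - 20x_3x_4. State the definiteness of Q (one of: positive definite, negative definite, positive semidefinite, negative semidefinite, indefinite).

Write A = [[-5, 0, 5, 10], [0, 0, 0, 0], [5, 0, -5, -10], [10, 0, -10, -20]].
Row-reducing A symmetrically gives the diagonal entries -5, 0, 0, 0.
So there are 1 negative, 3 zero pivots.
Hence Q is negative semidefinite.

negative semidefinite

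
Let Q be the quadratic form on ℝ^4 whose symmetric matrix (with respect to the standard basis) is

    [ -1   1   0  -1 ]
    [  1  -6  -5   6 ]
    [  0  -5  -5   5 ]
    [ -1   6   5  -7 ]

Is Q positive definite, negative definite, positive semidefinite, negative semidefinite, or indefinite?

negative semidefinite

Congruent diagonalization of A (simultaneous row and column reduction) yields pivots -1, -5, 0, -1.
That gives 3 negative, 1 zero pivots.
Hence Q is negative semidefinite.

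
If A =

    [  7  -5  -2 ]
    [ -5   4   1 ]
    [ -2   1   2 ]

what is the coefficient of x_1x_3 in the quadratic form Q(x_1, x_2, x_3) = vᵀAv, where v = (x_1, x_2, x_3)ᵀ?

The coefficient of x_1x_3 is A[1,3] + A[3,1] = 2·(-2) = -4.

-4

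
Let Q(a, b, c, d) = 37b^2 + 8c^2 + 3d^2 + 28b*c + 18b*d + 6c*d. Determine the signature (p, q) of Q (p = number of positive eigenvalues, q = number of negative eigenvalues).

(3, 0)

The associated matrix is A = [[0, 0, 0, 0], [0, 37, 14, 9], [0, 14, 8, 3], [0, 9, 3, 3]].
Symmetric row and column elimination reduces A to a congruent diagonal form with pivots 0, 37, 100/37, 3/4.
That gives 3 positive, 1 zero pivots.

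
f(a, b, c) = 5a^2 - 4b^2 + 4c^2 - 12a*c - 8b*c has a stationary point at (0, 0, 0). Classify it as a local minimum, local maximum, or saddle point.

The Hessian at the origin is H = [[10, 0, -12], [0, -8, -8], [-12, -8, 8]].
Symmetric row and column elimination reduces H to a congruent diagonal form with pivots 10, -8, 8/5.
That gives 2 positive, 1 negative pivots.
H is indefinite, so the origin is a saddle point.

saddle point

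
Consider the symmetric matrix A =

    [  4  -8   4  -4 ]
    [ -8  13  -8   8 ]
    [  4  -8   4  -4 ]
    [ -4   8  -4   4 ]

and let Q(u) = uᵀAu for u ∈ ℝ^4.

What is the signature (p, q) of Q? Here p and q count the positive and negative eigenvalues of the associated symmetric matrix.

Symmetric row and column elimination reduces A to a congruent diagonal form with pivots 4, -3, 0, 0.
So there are 1 positive, 1 negative, 2 zero pivots.

(1, 1)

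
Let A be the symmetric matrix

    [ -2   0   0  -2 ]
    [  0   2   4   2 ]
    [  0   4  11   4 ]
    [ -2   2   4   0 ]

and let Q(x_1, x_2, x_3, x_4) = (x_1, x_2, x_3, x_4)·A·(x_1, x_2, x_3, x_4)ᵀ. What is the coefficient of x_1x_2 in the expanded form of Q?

0

The coefficient of x_1x_2 is A[1,2] + A[2,1] = 2·0 = 0.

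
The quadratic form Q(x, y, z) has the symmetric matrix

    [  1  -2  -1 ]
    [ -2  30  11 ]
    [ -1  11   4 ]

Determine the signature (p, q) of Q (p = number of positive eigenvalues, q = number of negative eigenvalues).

Row-reducing A symmetrically gives the diagonal entries 1, 26, -3/26.
Counting signs: 2 positive, 1 negative.

(2, 1)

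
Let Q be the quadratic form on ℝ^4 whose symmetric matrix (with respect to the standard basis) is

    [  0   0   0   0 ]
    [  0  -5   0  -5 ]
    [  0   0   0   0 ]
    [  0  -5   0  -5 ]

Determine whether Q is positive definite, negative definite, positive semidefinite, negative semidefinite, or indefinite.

Row-reducing A symmetrically gives the diagonal entries 0, -5, 0, 0.
That gives 1 negative, 3 zero pivots.
Hence Q is negative semidefinite.

negative semidefinite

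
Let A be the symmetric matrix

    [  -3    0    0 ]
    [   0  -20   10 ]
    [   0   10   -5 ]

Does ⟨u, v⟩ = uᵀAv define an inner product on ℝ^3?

Symmetric row and column elimination reduces A to a congruent diagonal form with pivots -3, -20, 0.
Counting signs: 2 negative, 1 zero.
Hence Q is negative semidefinite.
⟨·,·⟩ is an inner product exactly when A is positive definite.

no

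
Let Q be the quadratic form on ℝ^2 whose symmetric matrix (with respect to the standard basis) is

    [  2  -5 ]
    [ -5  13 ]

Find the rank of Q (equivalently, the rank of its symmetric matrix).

2

Applying the same elementary operations to the rows and columns of A produces a congruent diagonal matrix with entries 2, 1/2.
So there are 2 positive pivots.
The rank is the number of nonzero pivots: 2.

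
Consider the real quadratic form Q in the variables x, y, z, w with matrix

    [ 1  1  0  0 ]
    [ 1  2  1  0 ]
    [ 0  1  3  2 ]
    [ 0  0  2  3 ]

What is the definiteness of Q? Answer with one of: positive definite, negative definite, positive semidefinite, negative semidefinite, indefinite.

Applying the same elementary operations to the rows and columns of A produces a congruent diagonal matrix with entries 1, 1, 2, 1.
That gives 4 positive pivots.
Hence Q is positive definite.

positive definite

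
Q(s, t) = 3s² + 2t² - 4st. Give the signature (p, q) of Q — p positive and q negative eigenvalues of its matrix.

(2, 0)

Write A = [[3, -2], [-2, 2]].
Symmetric row and column elimination reduces A to a congruent diagonal form with pivots 3, 2/3.
That gives 2 positive pivots.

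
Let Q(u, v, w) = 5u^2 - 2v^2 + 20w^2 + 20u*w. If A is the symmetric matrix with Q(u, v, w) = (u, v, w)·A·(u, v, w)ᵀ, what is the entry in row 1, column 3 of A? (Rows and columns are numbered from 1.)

The coefficient of u·w in Q is 20. For a symmetric A this equals A[1,3] + A[3,1] = 2·A[1,3].
So A[1,3] = 20/2 = 10.

10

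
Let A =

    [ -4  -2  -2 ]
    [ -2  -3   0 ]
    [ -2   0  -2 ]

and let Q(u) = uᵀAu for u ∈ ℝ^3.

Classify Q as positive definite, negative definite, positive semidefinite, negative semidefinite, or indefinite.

Leading principal minors: Δ_1 = -4, Δ_2 = 8, Δ_3 = -4.
The signs alternate starting with Δ_1 < 0, so by Sylvester's criterion Q is negative definite.

negative definite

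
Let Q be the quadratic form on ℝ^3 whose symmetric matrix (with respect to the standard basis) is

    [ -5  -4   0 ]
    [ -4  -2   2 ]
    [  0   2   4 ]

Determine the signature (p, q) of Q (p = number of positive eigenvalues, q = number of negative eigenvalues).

(2, 1)

Symmetric row and column elimination reduces A to a congruent diagonal form with pivots -5, 6/5, 2/3.
Counting signs: 2 positive, 1 negative.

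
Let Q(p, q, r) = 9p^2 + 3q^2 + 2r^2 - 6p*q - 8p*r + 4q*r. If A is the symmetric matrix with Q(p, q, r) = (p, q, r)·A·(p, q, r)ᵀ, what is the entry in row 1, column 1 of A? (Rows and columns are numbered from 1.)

The coefficient of p^2 in Q is 9, and that is exactly A[1,1].

9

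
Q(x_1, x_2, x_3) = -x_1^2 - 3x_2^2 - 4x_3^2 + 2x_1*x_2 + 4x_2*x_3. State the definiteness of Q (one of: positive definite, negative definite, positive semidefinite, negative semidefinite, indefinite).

negative definite

The symmetric matrix of Q is A = [[-1, 1, 0], [1, -3, 2], [0, 2, -4]].
Leading principal minors: Δ_1 = -1, Δ_2 = 2, Δ_3 = -4.
The signs alternate starting with Δ_1 < 0, so by Sylvester's criterion Q is negative definite.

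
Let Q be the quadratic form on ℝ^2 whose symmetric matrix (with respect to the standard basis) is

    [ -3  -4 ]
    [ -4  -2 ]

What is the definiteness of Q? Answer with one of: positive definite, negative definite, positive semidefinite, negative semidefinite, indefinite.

indefinite

For the 2×2 matrix [[-3, -4], [-4, -2]]: det = -3·-2 − (-4)² = -10, trace = -5.
det < 0 so the eigenvalues have opposite signs; the form is indefinite.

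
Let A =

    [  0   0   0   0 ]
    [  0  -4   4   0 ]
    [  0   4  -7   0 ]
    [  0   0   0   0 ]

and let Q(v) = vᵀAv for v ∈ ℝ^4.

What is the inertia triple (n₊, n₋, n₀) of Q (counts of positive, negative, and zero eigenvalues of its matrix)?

Row-reducing A symmetrically gives the diagonal entries 0, -4, -3, 0.
So there are 2 negative, 2 zero pivots.

(0, 2, 2)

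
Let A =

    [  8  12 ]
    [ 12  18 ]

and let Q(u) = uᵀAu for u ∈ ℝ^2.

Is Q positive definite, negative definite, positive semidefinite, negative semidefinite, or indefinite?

For the 2×2 matrix [[8, 12], [12, 18]]: det = 8·18 − (12)² = 0, trace = 26.
det = 0 so one eigenvalue is zero; the form is semidefinite with the sign of the trace.

positive semidefinite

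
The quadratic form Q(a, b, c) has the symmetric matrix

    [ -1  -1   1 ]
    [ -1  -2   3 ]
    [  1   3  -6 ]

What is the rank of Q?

3

An LDLᵀ factorisation of A has diagonal entries -1, -1, -1.
That gives 3 negative pivots.
The rank is the number of nonzero pivots: 3.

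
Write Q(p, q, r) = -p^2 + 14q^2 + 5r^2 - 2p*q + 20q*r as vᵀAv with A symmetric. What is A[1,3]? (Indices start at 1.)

0

The coefficient of p·r in Q is 0. For a symmetric A this equals A[1,3] + A[3,1] = 2·A[1,3].
So A[1,3] = 0/2 = 0.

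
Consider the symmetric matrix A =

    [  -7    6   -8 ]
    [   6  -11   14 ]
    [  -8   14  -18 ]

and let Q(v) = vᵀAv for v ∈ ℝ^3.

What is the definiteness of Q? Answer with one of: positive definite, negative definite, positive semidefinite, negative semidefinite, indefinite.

negative definite

Leading principal minors: Δ_1 = -7, Δ_2 = 41, Δ_3 = -6.
The signs alternate starting with Δ_1 < 0, so by Sylvester's criterion Q is negative definite.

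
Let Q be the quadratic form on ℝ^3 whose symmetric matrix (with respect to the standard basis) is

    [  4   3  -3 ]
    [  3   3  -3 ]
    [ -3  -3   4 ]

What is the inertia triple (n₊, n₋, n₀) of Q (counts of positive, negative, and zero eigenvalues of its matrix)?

(3, 0, 0)

An LDLᵀ factorisation of A has diagonal entries 4, 3/4, 1.
Counting signs: 3 positive.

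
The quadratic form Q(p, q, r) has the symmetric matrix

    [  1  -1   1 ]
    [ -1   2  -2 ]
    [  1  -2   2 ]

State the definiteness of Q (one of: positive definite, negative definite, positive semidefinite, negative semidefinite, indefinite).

positive semidefinite

Applying the same elementary operations to the rows and columns of A produces a congruent diagonal matrix with entries 1, 1, 0.
That gives 2 positive, 1 zero pivots.
Hence Q is positive semidefinite.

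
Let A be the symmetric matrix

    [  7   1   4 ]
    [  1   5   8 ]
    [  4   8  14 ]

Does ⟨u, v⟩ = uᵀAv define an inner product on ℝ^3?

yes

Leading principal minors: Δ_1 = 7, Δ_2 = 34, Δ_3 = 12.
All leading principal minors are positive, so by Sylvester's criterion Q is positive definite.
⟨·,·⟩ is an inner product exactly when A is positive definite.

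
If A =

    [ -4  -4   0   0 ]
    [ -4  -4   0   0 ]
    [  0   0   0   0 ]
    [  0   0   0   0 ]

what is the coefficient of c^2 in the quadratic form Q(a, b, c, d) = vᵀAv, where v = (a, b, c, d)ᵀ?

The coefficient of c^2 is the diagonal entry A[3,3] = 0.

0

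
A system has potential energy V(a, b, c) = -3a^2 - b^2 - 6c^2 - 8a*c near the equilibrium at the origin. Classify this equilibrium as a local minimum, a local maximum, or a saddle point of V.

local maximum

The Hessian at the origin is H = [[-6, 0, -8], [0, -2, 0], [-8, 0, -12]].
An LDLᵀ factorisation of H has diagonal entries -6, -2, -4/3.
Counting signs: 3 negative.
H is negative definite, so the origin is a strict local maximum.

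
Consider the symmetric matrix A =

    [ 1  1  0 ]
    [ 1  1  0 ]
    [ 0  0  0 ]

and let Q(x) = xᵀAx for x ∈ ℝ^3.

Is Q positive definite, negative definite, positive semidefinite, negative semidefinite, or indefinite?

Symmetric row and column elimination reduces A to a congruent diagonal form with pivots 1, 0, 0.
That gives 1 positive, 2 zero pivots.
Hence Q is positive semidefinite.

positive semidefinite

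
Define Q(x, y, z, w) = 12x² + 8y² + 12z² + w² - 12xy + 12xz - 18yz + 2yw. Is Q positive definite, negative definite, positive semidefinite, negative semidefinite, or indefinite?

The symmetric matrix is A = [[12, -6, 6, 0], [-6, 8, -9, 1], [6, -9, 12, 0], [0, 1, 0, 1]].
Row-reducing A symmetrically gives the diagonal entries 12, 5, 9/5, 0.
Counting signs: 3 positive, 1 zero.
Hence Q is positive semidefinite.

positive semidefinite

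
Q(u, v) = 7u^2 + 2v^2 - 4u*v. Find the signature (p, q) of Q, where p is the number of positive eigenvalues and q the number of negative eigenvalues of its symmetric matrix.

(2, 0)

Write A = [[7, -2], [-2, 2]].
Applying the same elementary operations to the rows and columns of A produces a congruent diagonal matrix with entries 7, 10/7.
So there are 2 positive pivots.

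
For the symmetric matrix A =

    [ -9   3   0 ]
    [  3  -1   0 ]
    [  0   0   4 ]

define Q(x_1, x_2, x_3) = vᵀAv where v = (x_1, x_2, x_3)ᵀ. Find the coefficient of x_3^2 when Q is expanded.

4

The coefficient of x_3^2 is the diagonal entry A[3,3] = 4.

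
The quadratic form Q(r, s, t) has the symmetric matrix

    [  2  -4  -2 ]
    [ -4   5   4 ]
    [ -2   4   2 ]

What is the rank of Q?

Row-reducing A symmetrically gives the diagonal entries 2, -3, 0.
So there are 1 positive, 1 negative, 1 zero pivots.
The rank is the number of nonzero pivots: 2.

2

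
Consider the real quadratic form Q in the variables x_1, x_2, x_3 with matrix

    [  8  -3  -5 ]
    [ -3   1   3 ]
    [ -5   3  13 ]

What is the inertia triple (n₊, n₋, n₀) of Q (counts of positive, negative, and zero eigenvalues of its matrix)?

Applying the same elementary operations to the rows and columns of A produces a congruent diagonal matrix with entries 8, -1/8, 20.
So there are 2 positive, 1 negative pivots.

(2, 1, 0)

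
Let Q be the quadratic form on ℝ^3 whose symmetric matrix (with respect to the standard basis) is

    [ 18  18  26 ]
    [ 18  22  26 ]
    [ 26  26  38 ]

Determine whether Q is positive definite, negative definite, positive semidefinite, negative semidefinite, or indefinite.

positive definite

Leading principal minors: Δ_1 = 18, Δ_2 = 72, Δ_3 = 32.
All leading principal minors are positive, so by Sylvester's criterion Q is positive definite.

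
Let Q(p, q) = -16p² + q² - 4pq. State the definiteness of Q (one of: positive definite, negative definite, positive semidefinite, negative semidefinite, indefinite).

The symmetric matrix is A = [[-16, -2], [-2, 1]].
Row-reducing A symmetrically gives the diagonal entries -16, 5/4.
That gives 1 positive, 1 negative pivots.
Hence Q is indefinite.

indefinite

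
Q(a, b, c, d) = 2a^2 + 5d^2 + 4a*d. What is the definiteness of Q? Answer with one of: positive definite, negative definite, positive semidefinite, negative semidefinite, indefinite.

positive semidefinite

The associated matrix is A = [[2, 0, 0, 2], [0, 0, 0, 0], [0, 0, 0, 0], [2, 0, 0, 5]].
Congruent diagonalization of A (simultaneous row and column reduction) yields pivots 2, 0, 0, 3.
Counting signs: 2 positive, 2 zero.
Hence Q is positive semidefinite.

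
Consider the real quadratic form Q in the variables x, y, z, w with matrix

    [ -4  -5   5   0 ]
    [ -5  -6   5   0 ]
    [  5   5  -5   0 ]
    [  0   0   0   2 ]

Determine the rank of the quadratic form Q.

4

An LDLᵀ factorisation of A has diagonal entries -4, 1/4, -5, 2.
So there are 2 positive, 2 negative pivots.
The rank is the number of nonzero pivots: 4.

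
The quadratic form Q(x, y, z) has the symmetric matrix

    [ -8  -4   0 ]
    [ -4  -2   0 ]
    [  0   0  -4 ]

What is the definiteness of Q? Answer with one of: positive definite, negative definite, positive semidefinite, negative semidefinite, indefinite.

Row-reducing A symmetrically gives the diagonal entries -8, 0, -4.
That gives 2 negative, 1 zero pivots.
Hence Q is negative semidefinite.

negative semidefinite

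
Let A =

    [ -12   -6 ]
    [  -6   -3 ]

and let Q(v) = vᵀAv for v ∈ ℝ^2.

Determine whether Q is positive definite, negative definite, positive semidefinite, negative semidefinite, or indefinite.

Symmetric row and column elimination reduces A to a congruent diagonal form with pivots -12, 0.
So there are 1 negative, 1 zero pivots.
Hence Q is negative semidefinite.

negative semidefinite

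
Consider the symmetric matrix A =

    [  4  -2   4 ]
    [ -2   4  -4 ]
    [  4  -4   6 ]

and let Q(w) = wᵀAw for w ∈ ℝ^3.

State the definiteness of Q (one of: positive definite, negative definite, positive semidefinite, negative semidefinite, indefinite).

positive definite

Applying the same elementary operations to the rows and columns of A produces a congruent diagonal matrix with entries 4, 3, 2/3.
Counting signs: 3 positive.
Hence Q is positive definite.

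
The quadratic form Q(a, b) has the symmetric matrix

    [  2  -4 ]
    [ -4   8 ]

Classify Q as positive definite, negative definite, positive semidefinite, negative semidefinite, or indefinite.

For the 2×2 matrix [[2, -4], [-4, 8]]: det = 2·8 − (-4)² = 0, trace = 10.
det = 0 so one eigenvalue is zero; the form is semidefinite with the sign of the trace.

positive semidefinite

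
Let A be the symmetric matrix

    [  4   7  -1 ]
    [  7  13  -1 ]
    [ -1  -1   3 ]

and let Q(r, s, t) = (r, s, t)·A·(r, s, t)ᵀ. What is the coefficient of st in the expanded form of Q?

The coefficient of st is A[2,3] + A[3,2] = 2·(-1) = -2.

-2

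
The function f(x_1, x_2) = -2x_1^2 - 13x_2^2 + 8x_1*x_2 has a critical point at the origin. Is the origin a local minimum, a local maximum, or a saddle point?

The Hessian at the origin is H = [[-4, 8], [8, -26]].
det H = -4·-26 − (8)² = 40 > 0 and H[1,1] = -4 < 0, so H is negative definite.
Therefore the origin is a local maximum.

local maximum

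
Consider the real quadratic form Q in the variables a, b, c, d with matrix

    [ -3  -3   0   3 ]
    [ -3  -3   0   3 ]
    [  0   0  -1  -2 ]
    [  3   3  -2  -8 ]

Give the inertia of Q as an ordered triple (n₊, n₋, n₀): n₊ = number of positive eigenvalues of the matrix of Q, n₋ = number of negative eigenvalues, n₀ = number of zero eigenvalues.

(0, 3, 1)

Congruent diagonalization of A (simultaneous row and column reduction) yields pivots -3, 0, -1, -1.
Counting signs: 3 negative, 1 zero.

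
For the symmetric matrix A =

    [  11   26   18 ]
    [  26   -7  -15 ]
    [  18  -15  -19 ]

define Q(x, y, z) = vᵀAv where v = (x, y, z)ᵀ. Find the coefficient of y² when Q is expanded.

-7

The coefficient of y² is the diagonal entry A[2,2] = -7.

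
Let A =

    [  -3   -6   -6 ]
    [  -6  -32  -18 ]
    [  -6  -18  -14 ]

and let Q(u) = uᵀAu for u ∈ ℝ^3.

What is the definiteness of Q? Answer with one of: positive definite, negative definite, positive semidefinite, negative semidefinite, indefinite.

Symmetric row and column elimination reduces A to a congruent diagonal form with pivots -3, -20, -1/5.
Counting signs: 3 negative.
Hence Q is negative definite.

negative definite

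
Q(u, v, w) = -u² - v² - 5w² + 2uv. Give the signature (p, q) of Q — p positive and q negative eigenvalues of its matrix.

Write A = [[-1, 1, 0], [1, -1, 0], [0, 0, -5]].
Symmetric row and column elimination reduces A to a congruent diagonal form with pivots -1, 0, -5.
That gives 2 negative, 1 zero pivots.

(0, 2)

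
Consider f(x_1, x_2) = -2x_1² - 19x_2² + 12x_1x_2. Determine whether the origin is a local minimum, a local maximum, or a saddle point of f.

The Hessian at the origin is H = [[-4, 12], [12, -38]].
det H = -4·-38 − (12)² = 8 > 0 and H[1,1] = -4 < 0, so H is negative definite.
Therefore the origin is a local maximum.

local maximum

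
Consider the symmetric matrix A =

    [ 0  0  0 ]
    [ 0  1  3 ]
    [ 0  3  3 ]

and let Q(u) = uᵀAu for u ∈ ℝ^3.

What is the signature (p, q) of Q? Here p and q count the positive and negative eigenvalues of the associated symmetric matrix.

(1, 1)

Symmetric row and column elimination reduces A to a congruent diagonal form with pivots 0, 1, -6.
So there are 1 positive, 1 negative, 1 zero pivots.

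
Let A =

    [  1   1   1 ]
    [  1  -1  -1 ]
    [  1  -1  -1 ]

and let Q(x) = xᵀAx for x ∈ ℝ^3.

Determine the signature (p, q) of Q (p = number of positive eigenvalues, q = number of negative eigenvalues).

Symmetric row and column elimination reduces A to a congruent diagonal form with pivots 1, -2, 0.
That gives 1 positive, 1 negative, 1 zero pivots.

(1, 1)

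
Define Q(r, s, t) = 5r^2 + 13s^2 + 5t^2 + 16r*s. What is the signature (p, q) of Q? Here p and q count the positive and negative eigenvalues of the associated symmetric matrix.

(3, 0)

The symmetric matrix is A = [[5, 8, 0], [8, 13, 0], [0, 0, 5]].
Applying the same elementary operations to the rows and columns of A produces a congruent diagonal matrix with entries 5, 1/5, 5.
That gives 3 positive pivots.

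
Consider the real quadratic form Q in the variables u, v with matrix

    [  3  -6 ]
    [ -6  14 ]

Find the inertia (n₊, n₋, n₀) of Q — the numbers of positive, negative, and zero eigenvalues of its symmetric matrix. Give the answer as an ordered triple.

An LDLᵀ factorisation of A has diagonal entries 3, 2.
Counting signs: 2 positive.

(2, 0, 0)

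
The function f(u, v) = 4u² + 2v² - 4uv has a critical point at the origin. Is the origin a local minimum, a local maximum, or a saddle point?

The Hessian at the origin is H = [[8, -4], [-4, 4]].
det H = 8·4 − (-4)² = 16 > 0 and H[1,1] = 8 > 0, so H is positive definite.
Therefore the origin is a local minimum.

local minimum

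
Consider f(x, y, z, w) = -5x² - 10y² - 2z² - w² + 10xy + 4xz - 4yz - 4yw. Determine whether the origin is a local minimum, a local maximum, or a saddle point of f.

The Hessian at the origin is H = [[-10, 10, 4, 0], [10, -20, -4, -4], [4, -4, -4, 0], [0, -4, 0, -2]].
Applying the same elementary operations to the rows and columns of H produces a congruent diagonal matrix with entries -10, -10, -12/5, -2/5.
So there are 4 negative pivots.
H is negative definite, so the origin is a strict local maximum.

local maximum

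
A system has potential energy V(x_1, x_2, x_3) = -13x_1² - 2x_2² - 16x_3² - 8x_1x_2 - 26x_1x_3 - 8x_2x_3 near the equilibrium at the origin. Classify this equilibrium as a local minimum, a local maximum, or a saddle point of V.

local maximum

The Hessian at the origin is H = [[-26, -8, -26], [-8, -4, -8], [-26, -8, -32]].
An LDLᵀ factorisation of H has diagonal entries -26, -20/13, -6.
So there are 3 negative pivots.
H is negative definite, so the origin is a strict local maximum.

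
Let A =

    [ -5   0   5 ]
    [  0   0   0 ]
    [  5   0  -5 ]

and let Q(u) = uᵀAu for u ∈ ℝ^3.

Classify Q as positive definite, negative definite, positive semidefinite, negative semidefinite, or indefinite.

negative semidefinite

Congruent diagonalization of A (simultaneous row and column reduction) yields pivots -5, 0, 0.
Counting signs: 1 negative, 2 zero.
Hence Q is negative semidefinite.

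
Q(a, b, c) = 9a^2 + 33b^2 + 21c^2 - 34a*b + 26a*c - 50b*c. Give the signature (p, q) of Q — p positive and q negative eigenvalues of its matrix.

(3, 0)

Write A = [[9, -17, 13], [-17, 33, -25], [13, -25, 21]].
Applying the same elementary operations to the rows and columns of A produces a congruent diagonal matrix with entries 9, 8/9, 2.
That gives 3 positive pivots.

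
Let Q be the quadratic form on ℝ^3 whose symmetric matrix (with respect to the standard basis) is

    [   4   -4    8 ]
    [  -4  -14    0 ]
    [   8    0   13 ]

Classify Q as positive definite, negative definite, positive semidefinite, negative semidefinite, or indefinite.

indefinite

Symmetric row and column elimination reduces A to a congruent diagonal form with pivots 4, -18, 5/9.
So there are 2 positive, 1 negative pivots.
Hence Q is indefinite.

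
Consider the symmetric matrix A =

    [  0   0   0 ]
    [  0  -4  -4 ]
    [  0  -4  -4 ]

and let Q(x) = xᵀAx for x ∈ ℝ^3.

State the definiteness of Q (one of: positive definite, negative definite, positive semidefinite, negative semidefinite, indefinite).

Applying the same elementary operations to the rows and columns of A produces a congruent diagonal matrix with entries 0, -4, 0.
Counting signs: 1 negative, 2 zero.
Hence Q is negative semidefinite.

negative semidefinite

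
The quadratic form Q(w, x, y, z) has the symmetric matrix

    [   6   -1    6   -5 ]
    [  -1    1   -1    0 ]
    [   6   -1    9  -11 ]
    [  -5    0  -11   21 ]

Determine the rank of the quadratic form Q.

Row-reducing A symmetrically gives the diagonal entries 6, 5/6, 3, 4.
That gives 4 positive pivots.
The rank is the number of nonzero pivots: 4.

4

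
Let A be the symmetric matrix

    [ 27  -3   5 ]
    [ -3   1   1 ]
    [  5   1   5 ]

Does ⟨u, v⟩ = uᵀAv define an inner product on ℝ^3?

yes

Leading principal minors: Δ_1 = 27, Δ_2 = 18, Δ_3 = 8.
All leading principal minors are positive, so by Sylvester's criterion Q is positive definite.
⟨·,·⟩ is an inner product exactly when A is positive definite.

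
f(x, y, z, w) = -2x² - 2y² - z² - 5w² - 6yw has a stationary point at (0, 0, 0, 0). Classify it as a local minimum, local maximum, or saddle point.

The Hessian at the origin is H = [[-4, 0, 0, 0], [0, -4, 0, -6], [0, 0, -2, 0], [0, -6, 0, -10]].
Applying the same elementary operations to the rows and columns of H produces a congruent diagonal matrix with entries -4, -4, -2, -1.
Counting signs: 4 negative.
H is negative definite, so the origin is a strict local maximum.

local maximum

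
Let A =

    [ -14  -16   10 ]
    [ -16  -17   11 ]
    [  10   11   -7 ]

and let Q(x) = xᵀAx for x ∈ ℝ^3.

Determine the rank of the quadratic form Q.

Congruent diagonalization of A (simultaneous row and column reduction) yields pivots -14, 9/7, 0.
That gives 1 positive, 1 negative, 1 zero pivots.
The rank is the number of nonzero pivots: 2.

2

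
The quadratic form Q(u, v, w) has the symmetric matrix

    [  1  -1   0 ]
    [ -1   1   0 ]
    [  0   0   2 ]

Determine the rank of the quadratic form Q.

Row-reducing A symmetrically gives the diagonal entries 1, 0, 2.
Counting signs: 2 positive, 1 zero.
The rank is the number of nonzero pivots: 2.

2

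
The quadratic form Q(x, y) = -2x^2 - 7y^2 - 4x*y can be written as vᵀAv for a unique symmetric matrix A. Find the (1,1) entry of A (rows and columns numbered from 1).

The coefficient of x^2 in Q is -2, and that is exactly A[1,1].

-2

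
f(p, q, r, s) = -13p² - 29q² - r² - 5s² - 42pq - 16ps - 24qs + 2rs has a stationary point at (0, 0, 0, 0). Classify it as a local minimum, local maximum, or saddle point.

The Hessian at the origin is H = [[-26, -42, 0, -16], [-42, -58, 0, -24], [0, 0, -2, 2], [-16, -24, 2, -10]].
Congruent diagonalization of H (simultaneous row and column reduction) yields pivots -26, 128/13, -2, 3/2.
Counting signs: 2 positive, 2 negative.
H is indefinite, so the origin is a saddle point.

saddle point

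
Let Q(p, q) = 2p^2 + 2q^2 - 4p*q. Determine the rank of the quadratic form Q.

Write A = [[2, -2], [-2, 2]].
Symmetric row and column elimination reduces A to a congruent diagonal form with pivots 2, 0.
Counting signs: 1 positive, 1 zero.
The rank is the number of nonzero pivots: 1.

1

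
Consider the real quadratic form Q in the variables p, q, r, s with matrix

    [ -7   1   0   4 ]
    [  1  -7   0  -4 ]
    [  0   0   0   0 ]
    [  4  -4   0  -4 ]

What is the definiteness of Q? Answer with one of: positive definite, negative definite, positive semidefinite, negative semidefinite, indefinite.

Applying the same elementary operations to the rows and columns of A produces a congruent diagonal matrix with entries -7, -48/7, 0, 0.
So there are 2 negative, 2 zero pivots.
Hence Q is negative semidefinite.

negative semidefinite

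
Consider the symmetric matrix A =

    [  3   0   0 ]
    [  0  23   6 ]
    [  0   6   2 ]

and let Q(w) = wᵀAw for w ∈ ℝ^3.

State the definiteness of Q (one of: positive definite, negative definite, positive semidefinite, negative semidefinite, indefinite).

positive definite

Leading principal minors: Δ_1 = 3, Δ_2 = 69, Δ_3 = 30.
All leading principal minors are positive, so by Sylvester's criterion Q is positive definite.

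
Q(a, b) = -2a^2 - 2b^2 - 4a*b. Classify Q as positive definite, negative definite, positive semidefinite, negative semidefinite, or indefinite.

negative semidefinite

The associated matrix is A = [[-2, -2], [-2, -2]].
Symmetric row and column elimination reduces A to a congruent diagonal form with pivots -2, 0.
So there are 1 negative, 1 zero pivots.
Hence Q is negative semidefinite.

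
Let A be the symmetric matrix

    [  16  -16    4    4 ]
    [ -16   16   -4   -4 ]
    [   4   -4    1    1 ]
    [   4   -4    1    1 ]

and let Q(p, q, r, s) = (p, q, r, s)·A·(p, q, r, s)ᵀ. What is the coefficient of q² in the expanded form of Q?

The coefficient of q² is the diagonal entry A[2,2] = 16.

16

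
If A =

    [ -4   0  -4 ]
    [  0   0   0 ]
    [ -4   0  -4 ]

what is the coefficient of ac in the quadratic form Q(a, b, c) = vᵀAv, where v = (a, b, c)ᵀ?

The coefficient of ac is A[1,3] + A[3,1] = 2·(-4) = -8.

-8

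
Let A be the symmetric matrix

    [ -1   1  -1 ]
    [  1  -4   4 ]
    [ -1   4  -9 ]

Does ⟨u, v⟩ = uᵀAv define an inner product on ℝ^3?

Leading principal minors: Δ_1 = -1, Δ_2 = 3, Δ_3 = -15.
The signs alternate starting with Δ_1 < 0, so by Sylvester's criterion Q is negative definite.
⟨·,·⟩ is an inner product exactly when A is positive definite.

no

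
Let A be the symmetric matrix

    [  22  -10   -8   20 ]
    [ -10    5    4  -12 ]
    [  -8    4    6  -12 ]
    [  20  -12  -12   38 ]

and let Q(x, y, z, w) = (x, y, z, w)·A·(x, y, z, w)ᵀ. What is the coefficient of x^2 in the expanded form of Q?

The coefficient of x^2 is the diagonal entry A[1,1] = 22.

22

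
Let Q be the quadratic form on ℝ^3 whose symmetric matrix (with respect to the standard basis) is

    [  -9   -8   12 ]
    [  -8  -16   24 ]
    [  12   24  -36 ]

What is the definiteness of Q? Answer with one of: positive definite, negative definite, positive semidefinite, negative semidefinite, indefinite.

Applying the same elementary operations to the rows and columns of A produces a congruent diagonal matrix with entries -9, -80/9, 0.
So there are 2 negative, 1 zero pivots.
Hence Q is negative semidefinite.

negative semidefinite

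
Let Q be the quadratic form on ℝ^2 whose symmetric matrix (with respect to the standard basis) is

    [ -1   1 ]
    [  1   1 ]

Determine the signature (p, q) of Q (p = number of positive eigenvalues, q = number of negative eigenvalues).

An LDLᵀ factorisation of A has diagonal entries -1, 2.
That gives 1 positive, 1 negative pivots.

(1, 1)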